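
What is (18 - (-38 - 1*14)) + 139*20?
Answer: 2850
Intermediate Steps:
(18 - (-38 - 1*14)) + 139*20 = (18 - (-38 - 14)) + 2780 = (18 - 1*(-52)) + 2780 = (18 + 52) + 2780 = 70 + 2780 = 2850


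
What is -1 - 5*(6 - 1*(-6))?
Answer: -61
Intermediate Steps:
-1 - 5*(6 - 1*(-6)) = -1 - 5*(6 + 6) = -1 - 5*12 = -1 - 60 = -61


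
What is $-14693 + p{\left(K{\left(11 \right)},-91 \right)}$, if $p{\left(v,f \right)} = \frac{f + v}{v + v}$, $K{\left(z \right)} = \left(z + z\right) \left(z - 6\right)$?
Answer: $- \frac{3232441}{220} \approx -14693.0$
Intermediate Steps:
$K{\left(z \right)} = 2 z \left(-6 + z\right)$
$p{\left(v,f \right)} = \frac{f + v}{2 v}$
$-14693 + p{\left(K{\left(11 \right)},-91 \right)} = -14693 + \frac{-91 + 2 \cdot 11 \left(-6 + 11\right)}{2 \cdot 2 \cdot 11 \left(-6 + 11\right)} = -14693 + \frac{-91 + 2 \cdot 11 \cdot 5}{2 \cdot 2 \cdot 11 \cdot 5} = -14693 + \frac{-91 + 110}{2 \cdot 110} = -14693 + \frac{1}{2} \cdot \frac{1}{110} \cdot 19 = -14693 + \frac{19}{220} = - \frac{3232441}{220}$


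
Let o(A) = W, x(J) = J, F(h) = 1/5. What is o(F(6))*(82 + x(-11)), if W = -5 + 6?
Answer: 71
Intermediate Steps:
F(h) = ⅕
W = 1
o(A) = 1
o(F(6))*(82 + x(-11)) = 1*(82 - 11) = 1*71 = 71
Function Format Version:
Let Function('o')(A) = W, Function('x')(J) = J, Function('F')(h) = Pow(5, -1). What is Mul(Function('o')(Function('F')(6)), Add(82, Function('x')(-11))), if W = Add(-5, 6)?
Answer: 71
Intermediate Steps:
Function('F')(h) = Rational(1, 5)
W = 1
Function('o')(A) = 1
Mul(Function('o')(Function('F')(6)), Add(82, Function('x')(-11))) = Mul(1, Add(82, -11)) = Mul(1, 71) = 71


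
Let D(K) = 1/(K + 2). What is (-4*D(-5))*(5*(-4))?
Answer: -80/3 ≈ -26.667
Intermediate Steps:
D(K) = 1/(2 + K)
(-4*D(-5))*(5*(-4)) = (-4/(2 - 5))*(5*(-4)) = -4/(-3)*(-20) = -4*(-1/3)*(-20) = (4/3)*(-20) = -80/3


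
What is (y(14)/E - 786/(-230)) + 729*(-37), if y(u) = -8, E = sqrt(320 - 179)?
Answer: -3101502/115 - 8*sqrt(141)/141 ≈ -26970.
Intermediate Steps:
E = sqrt(141) ≈ 11.874
(y(14)/E - 786/(-230)) + 729*(-37) = (-8*sqrt(141)/141 - 786/(-230)) + 729*(-37) = (-8*sqrt(141)/141 - 786*(-1/230)) - 26973 = (-8*sqrt(141)/141 + 393/115) - 26973 = (393/115 - 8*sqrt(141)/141) - 26973 = -3101502/115 - 8*sqrt(141)/141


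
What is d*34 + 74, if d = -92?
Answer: -3054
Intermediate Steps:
d*34 + 74 = -92*34 + 74 = -3128 + 74 = -3054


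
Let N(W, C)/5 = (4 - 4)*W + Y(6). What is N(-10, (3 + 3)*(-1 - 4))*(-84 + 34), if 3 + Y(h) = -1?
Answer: 1000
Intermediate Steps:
Y(h) = -4 (Y(h) = -3 - 1 = -4)
N(W, C) = -20 (N(W, C) = 5*((4 - 4)*W - 4) = 5*(0*W - 4) = 5*(0 - 4) = 5*(-4) = -20)
N(-10, (3 + 3)*(-1 - 4))*(-84 + 34) = -20*(-84 + 34) = -20*(-50) = 1000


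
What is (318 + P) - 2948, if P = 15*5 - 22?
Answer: -2577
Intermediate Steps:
P = 53 (P = 75 - 22 = 53)
(318 + P) - 2948 = (318 + 53) - 2948 = 371 - 2948 = -2577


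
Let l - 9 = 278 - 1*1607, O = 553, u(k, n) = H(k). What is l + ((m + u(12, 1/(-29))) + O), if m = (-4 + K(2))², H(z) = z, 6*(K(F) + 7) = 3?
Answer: -2579/4 ≈ -644.75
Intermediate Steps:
K(F) = -13/2 (K(F) = -7 + (⅙)*3 = -7 + ½ = -13/2)
u(k, n) = k
m = 441/4 (m = (-4 - 13/2)² = (-21/2)² = 441/4 ≈ 110.25)
l = -1320 (l = 9 + (278 - 1*1607) = 9 + (278 - 1607) = 9 - 1329 = -1320)
l + ((m + u(12, 1/(-29))) + O) = -1320 + ((441/4 + 12) + 553) = -1320 + (489/4 + 553) = -1320 + 2701/4 = -2579/4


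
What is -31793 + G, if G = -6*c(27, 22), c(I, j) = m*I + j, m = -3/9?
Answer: -31871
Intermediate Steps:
m = -⅓ (m = -3*⅑ = -⅓ ≈ -0.33333)
c(I, j) = j - I/3 (c(I, j) = -I/3 + j = j - I/3)
G = -78 (G = -6*(22 - ⅓*27) = -6*(22 - 9) = -6*13 = -78)
-31793 + G = -31793 - 78 = -31871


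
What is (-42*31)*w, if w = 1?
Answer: -1302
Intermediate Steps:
(-42*31)*w = -42*31*1 = -1302*1 = -1302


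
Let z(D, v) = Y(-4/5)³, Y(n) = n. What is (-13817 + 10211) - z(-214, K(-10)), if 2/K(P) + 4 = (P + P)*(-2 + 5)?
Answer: -450686/125 ≈ -3605.5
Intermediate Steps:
K(P) = 2/(-4 + 6*P) (K(P) = 2/(-4 + (P + P)*(-2 + 5)) = 2/(-4 + (2*P)*3) = 2/(-4 + 6*P))
z(D, v) = -64/125 (z(D, v) = (-4/5)³ = (-4*⅕)³ = (-⅘)³ = -64/125)
(-13817 + 10211) - z(-214, K(-10)) = (-13817 + 10211) - 1*(-64/125) = -3606 + 64/125 = -450686/125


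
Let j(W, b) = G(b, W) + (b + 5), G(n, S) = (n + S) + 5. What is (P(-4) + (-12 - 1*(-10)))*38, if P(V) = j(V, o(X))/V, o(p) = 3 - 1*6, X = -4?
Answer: -76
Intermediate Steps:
o(p) = -3 (o(p) = 3 - 6 = -3)
G(n, S) = 5 + S + n (G(n, S) = (S + n) + 5 = 5 + S + n)
j(W, b) = 10 + W + 2*b (j(W, b) = (5 + W + b) + (b + 5) = (5 + W + b) + (5 + b) = 10 + W + 2*b)
P(V) = (4 + V)/V (P(V) = (10 + V + 2*(-3))/V = (10 + V - 6)/V = (4 + V)/V)
(P(-4) + (-12 - 1*(-10)))*38 = ((4 - 4)/(-4) + (-12 - 1*(-10)))*38 = (-¼*0 + (-12 + 10))*38 = (0 - 2)*38 = -2*38 = -76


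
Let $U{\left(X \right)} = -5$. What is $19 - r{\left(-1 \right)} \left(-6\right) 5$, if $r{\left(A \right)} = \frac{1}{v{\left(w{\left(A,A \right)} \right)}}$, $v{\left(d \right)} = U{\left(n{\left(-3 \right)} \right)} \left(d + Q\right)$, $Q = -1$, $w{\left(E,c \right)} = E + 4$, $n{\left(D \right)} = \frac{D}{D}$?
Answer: $16$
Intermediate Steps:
$n{\left(D \right)} = 1$
$w{\left(E,c \right)} = 4 + E$
$v{\left(d \right)} = 5 - 5 d$ ($v{\left(d \right)} = - 5 \left(d - 1\right) = - 5 \left(-1 + d\right) = 5 - 5 d$)
$r{\left(A \right)} = \frac{1}{-15 - 5 A}$ ($r{\left(A \right)} = \frac{1}{5 - 5 \left(4 + A\right)} = \frac{1}{5 - \left(20 + 5 A\right)} = \frac{1}{-15 - 5 A}$)
$19 - r{\left(-1 \right)} \left(-6\right) 5 = 19 - \frac{1}{5 \left(-3 - -1\right)} \left(-6\right) 5 = 19 - \frac{1}{5 \left(-3 + 1\right)} \left(-6\right) 5 = 19 - \frac{1}{5 \left(-2\right)} \left(-6\right) 5 = 19 - \frac{1}{5} \left(- \frac{1}{2}\right) \left(-6\right) 5 = 19 - \left(- \frac{1}{10}\right) \left(-6\right) 5 = 19 - \frac{3}{5} \cdot 5 = 19 - 3 = 16$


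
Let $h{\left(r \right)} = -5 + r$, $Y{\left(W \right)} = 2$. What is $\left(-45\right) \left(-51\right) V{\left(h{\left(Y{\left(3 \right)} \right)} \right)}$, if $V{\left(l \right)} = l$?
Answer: $-6885$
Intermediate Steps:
$\left(-45\right) \left(-51\right) V{\left(h{\left(Y{\left(3 \right)} \right)} \right)} = \left(-45\right) \left(-51\right) \left(-5 + 2\right) = 2295 \left(-3\right) = -6885$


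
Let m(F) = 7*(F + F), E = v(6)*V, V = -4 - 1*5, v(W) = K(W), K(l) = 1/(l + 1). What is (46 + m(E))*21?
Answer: 588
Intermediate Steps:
K(l) = 1/(1 + l)
v(W) = 1/(1 + W)
V = -9 (V = -4 - 5 = -9)
E = -9/7 (E = -9/(1 + 6) = -9/7 ≈ -1.2857)
m(F) = 14*F (m(F) = 7*(2*F) = 14*F)
(46 + m(E))*21 = (46 + 14*(-9/7))*21 = (46 - 18)*21 = 28*21 = 588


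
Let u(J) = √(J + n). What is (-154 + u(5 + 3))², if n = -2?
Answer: (154 - √6)² ≈ 22968.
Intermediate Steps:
u(J) = √(-2 + J) (u(J) = √(J - 2) = √(-2 + J))
(-154 + u(5 + 3))² = (-154 + √(-2 + (5 + 3)))² = (-154 + √(-2 + 8))² = (-154 + √6)²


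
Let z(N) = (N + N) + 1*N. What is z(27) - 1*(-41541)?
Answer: 41622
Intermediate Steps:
z(N) = 3*N (z(N) = 2*N + N = 3*N)
z(27) - 1*(-41541) = 3*27 - 1*(-41541) = 81 + 41541 = 41622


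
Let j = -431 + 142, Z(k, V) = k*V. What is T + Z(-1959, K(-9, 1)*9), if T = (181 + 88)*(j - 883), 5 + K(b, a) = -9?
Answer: -68434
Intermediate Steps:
K(b, a) = -14 (K(b, a) = -5 - 9 = -14)
Z(k, V) = V*k
j = -289
T = -315268 (T = (181 + 88)*(-289 - 883) = 269*(-1172) = -315268)
T + Z(-1959, K(-9, 1)*9) = -315268 - 14*9*(-1959) = -315268 - 126*(-1959) = -315268 + 246834 = -68434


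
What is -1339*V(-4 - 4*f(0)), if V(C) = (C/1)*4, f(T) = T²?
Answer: 21424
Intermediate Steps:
V(C) = 4*C (V(C) = (C*1)*4 = C*4 = 4*C)
-1339*V(-4 - 4*f(0)) = -5356*(-4 - 4*0²) = -5356*(-4 - 4*0) = -5356*(-4 + 0) = -5356*(-4) = -1339*(-16) = 21424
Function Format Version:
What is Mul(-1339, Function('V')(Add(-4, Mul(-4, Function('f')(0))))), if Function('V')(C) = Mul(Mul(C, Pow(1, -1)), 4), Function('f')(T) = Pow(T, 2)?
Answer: 21424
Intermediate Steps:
Function('V')(C) = Mul(4, C) (Function('V')(C) = Mul(Mul(C, 1), 4) = Mul(C, 4) = Mul(4, C))
Mul(-1339, Function('V')(Add(-4, Mul(-4, Function('f')(0))))) = Mul(-1339, Mul(4, Add(-4, Mul(-4, Pow(0, 2))))) = Mul(-1339, Mul(4, Add(-4, Mul(-4, 0)))) = Mul(-1339, Mul(4, Add(-4, 0))) = Mul(-1339, Mul(4, -4)) = Mul(-1339, -16) = 21424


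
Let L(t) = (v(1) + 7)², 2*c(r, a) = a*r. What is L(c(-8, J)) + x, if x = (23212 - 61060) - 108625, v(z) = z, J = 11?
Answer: -146409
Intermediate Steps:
c(r, a) = a*r/2 (c(r, a) = (a*r)/2 = a*r/2)
L(t) = 64 (L(t) = (1 + 7)² = 8² = 64)
x = -146473 (x = -37848 - 108625 = -146473)
L(c(-8, J)) + x = 64 - 146473 = -146409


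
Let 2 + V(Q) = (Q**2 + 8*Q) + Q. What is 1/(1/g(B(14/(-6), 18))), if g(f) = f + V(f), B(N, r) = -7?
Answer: -23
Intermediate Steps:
V(Q) = -2 + Q**2 + 9*Q (V(Q) = -2 + ((Q**2 + 8*Q) + Q) = -2 + (Q**2 + 9*Q) = -2 + Q**2 + 9*Q)
g(f) = -2 + f**2 + 10*f (g(f) = f + (-2 + f**2 + 9*f) = -2 + f**2 + 10*f)
1/(1/g(B(14/(-6), 18))) = 1/(1/(-2 + (-7)**2 + 10*(-7))) = 1/(1/(-2 + 49 - 70)) = 1/(1/(-23)) = 1/(-1/23) = -23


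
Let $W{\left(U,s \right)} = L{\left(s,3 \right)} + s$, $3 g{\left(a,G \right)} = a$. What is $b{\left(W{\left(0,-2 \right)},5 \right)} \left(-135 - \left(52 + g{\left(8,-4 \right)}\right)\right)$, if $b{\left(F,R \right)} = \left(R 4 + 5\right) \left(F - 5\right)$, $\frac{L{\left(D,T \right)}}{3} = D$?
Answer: $\frac{184925}{3} \approx 61642.0$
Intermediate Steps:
$L{\left(D,T \right)} = 3 D$
$g{\left(a,G \right)} = \frac{a}{3}$
$W{\left(U,s \right)} = 4 s$ ($W{\left(U,s \right)} = 3 s + s = 4 s$)
$b{\left(F,R \right)} = \left(-5 + F\right) \left(5 + 4 R\right)$ ($b{\left(F,R \right)} = \left(4 R + 5\right) \left(-5 + F\right) = \left(5 + 4 R\right) \left(-5 + F\right) = \left(-5 + F\right) \left(5 + 4 R\right)$)
$b{\left(W{\left(0,-2 \right)},5 \right)} \left(-135 - \left(52 + g{\left(8,-4 \right)}\right)\right) = \left(-25 - 100 + 5 \cdot 4 \left(-2\right) + 4 \cdot 4 \left(-2\right) 5\right) \left(-135 - \left(52 + \frac{1}{3} \cdot 8\right)\right) = \left(-25 - 100 + 5 \left(-8\right) + 4 \left(-8\right) 5\right) \left(-135 - \frac{164}{3}\right) = \left(-25 - 100 - 40 - 160\right) \left(-135 - \frac{164}{3}\right) = - 325 \left(-135 - \frac{164}{3}\right) = \left(-325\right) \left(- \frac{569}{3}\right) = \frac{184925}{3}$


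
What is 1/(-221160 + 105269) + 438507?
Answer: 50819014736/115891 ≈ 4.3851e+5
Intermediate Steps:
1/(-221160 + 105269) + 438507 = 1/(-115891) + 438507 = -1/115891 + 438507 = 50819014736/115891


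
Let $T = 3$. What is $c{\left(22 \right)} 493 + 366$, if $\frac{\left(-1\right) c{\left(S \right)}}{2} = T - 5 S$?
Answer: $105868$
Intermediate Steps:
$c{\left(S \right)} = -6 + 10 S$ ($c{\left(S \right)} = - 2 \left(3 - 5 S\right) = -6 + 10 S$)
$c{\left(22 \right)} 493 + 366 = \left(-6 + 10 \cdot 22\right) 493 + 366 = \left(-6 + 220\right) 493 + 366 = 214 \cdot 493 + 366 = 105502 + 366 = 105868$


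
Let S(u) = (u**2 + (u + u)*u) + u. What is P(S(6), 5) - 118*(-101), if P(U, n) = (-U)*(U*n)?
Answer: -53062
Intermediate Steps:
S(u) = u + 3*u**2 (S(u) = (u**2 + (2*u)*u) + u = (u**2 + 2*u**2) + u = 3*u**2 + u = u + 3*u**2)
P(U, n) = -n*U**2
P(S(6), 5) - 118*(-101) = -1*5*(6*(1 + 3*6))**2 - 118*(-101) = -1*5*(6*(1 + 18))**2 + 11918 = -1*5*(6*19)**2 + 11918 = -1*5*114**2 + 11918 = -1*5*12996 + 11918 = -64980 + 11918 = -53062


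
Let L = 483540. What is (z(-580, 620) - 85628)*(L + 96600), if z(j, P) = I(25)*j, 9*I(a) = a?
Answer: -50610897920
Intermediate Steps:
I(a) = a/9
z(j, P) = 25*j/9 (z(j, P) = ((1/9)*25)*j = 25*j/9)
(z(-580, 620) - 85628)*(L + 96600) = ((25/9)*(-580) - 85628)*(483540 + 96600) = (-14500/9 - 85628)*580140 = -785152/9*580140 = -50610897920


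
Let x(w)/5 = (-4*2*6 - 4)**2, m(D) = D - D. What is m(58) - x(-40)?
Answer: -13520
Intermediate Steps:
m(D) = 0
x(w) = 13520 (x(w) = 5*(-4*2*6 - 4)**2 = 5*(-8*6 - 4)**2 = 5*(-48 - 4)**2 = 5*(-52)**2 = 5*2704 = 13520)
m(58) - x(-40) = 0 - 1*13520 = 0 - 13520 = -13520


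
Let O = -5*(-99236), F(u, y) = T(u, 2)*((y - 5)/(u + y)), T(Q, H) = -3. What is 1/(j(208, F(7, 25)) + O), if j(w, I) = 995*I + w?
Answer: 8/3956179 ≈ 2.0222e-6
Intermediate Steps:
F(u, y) = -3*(-5 + y)/(u + y) (F(u, y) = -3*(y - 5)/(u + y) = -3*(-5 + y)/(u + y))
j(w, I) = w + 995*I
O = 496180
1/(j(208, F(7, 25)) + O) = 1/((208 + 995*(3*(5 - 1*25)/(7 + 25))) + 496180) = 1/((208 + 995*(3*(5 - 25)/32)) + 496180) = 1/((208 + 995*(3*(1/32)*(-20))) + 496180) = 1/((208 + 995*(-15/8)) + 496180) = 1/((208 - 14925/8) + 496180) = 1/(-13261/8 + 496180) = 1/(3956179/8) = 8/3956179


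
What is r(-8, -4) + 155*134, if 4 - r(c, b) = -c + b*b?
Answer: 20750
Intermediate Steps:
r(c, b) = 4 + c - b² (r(c, b) = 4 - (-c + b*b) = 4 - (-c + b²) = 4 - (b² - c) = 4 + (c - b²) = 4 + c - b²)
r(-8, -4) + 155*134 = (4 - 8 - 1*(-4)²) + 155*134 = (4 - 8 - 1*16) + 20770 = (4 - 8 - 16) + 20770 = -20 + 20770 = 20750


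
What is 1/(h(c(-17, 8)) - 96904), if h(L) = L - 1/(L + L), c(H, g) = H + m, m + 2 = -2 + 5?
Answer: -32/3101439 ≈ -1.0318e-5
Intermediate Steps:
m = 1 (m = -2 + (-2 + 5) = -2 + 3 = 1)
c(H, g) = 1 + H (c(H, g) = H + 1 = 1 + H)
h(L) = L - 1/(2*L)
1/(h(c(-17, 8)) - 96904) = 1/(((1 - 17) - 1/(2*(1 - 17))) - 96904) = 1/((-16 - ½/(-16)) - 96904) = 1/((-16 - ½*(-1/16)) - 96904) = 1/((-16 + 1/32) - 96904) = 1/(-511/32 - 96904) = 1/(-3101439/32) = -32/3101439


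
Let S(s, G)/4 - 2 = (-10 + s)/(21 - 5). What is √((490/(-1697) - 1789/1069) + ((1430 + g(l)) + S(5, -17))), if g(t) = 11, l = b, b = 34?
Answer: √19031964573217963/3628186 ≈ 38.023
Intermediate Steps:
S(s, G) = 11/2 + s/4 (S(s, G) = 8 + 4*((-10 + s)/(21 - 5)) = 8 + 4*((-10 + s)/16) = 8 + 4*((-10 + s)*(1/16)) = 8 + 4*(-5/8 + s/16) = 8 + (-5/2 + s/4) = 11/2 + s/4)
l = 34
√((490/(-1697) - 1789/1069) + ((1430 + g(l)) + S(5, -17))) = √((490/(-1697) - 1789/1069) + ((1430 + 11) + (11/2 + (¼)*5))) = √((490*(-1/1697) - 1789*1/1069) + (1441 + (11/2 + 5/4))) = √((-490/1697 - 1789/1069) + (1441 + 27/4)) = √(-3559743/1814093 + 5791/4) = √(10491173591/7256372) = √19031964573217963/3628186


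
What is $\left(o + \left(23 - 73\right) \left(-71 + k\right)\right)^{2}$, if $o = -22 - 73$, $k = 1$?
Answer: $11594025$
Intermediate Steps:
$o = -95$
$\left(o + \left(23 - 73\right) \left(-71 + k\right)\right)^{2} = \left(-95 + \left(23 - 73\right) \left(-71 + 1\right)\right)^{2} = \left(-95 - -3500\right)^{2} = \left(-95 + 3500\right)^{2} = 3405^{2} = 11594025$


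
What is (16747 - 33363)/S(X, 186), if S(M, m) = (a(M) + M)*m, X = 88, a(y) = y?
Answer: -67/132 ≈ -0.50758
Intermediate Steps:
S(M, m) = 2*M*m (S(M, m) = (M + M)*m = (2*M)*m = 2*M*m)
(16747 - 33363)/S(X, 186) = (16747 - 33363)/((2*88*186)) = -16616/32736 = -16616*1/32736 = -67/132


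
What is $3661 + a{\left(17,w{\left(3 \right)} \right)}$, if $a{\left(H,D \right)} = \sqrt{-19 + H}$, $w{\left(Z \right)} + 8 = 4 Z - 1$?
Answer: $3661 + i \sqrt{2} \approx 3661.0 + 1.4142 i$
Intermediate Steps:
$w{\left(Z \right)} = -9 + 4 Z$ ($w{\left(Z \right)} = -8 + \left(4 Z - 1\right) = -8 + \left(-1 + 4 Z\right) = -9 + 4 Z$)
$3661 + a{\left(17,w{\left(3 \right)} \right)} = 3661 + \sqrt{-19 + 17} = 3661 + \sqrt{-2} = 3661 + i \sqrt{2}$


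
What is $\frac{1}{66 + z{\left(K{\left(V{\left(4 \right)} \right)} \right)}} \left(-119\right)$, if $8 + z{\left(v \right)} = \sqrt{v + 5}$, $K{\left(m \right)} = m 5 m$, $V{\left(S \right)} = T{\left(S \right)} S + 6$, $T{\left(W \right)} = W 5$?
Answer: $\frac{986}{4803} - \frac{17 \sqrt{36985}}{4803} \approx -0.4754$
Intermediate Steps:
$T{\left(W \right)} = 5 W$
$V{\left(S \right)} = 6 + 5 S^{2}$ ($V{\left(S \right)} = 5 S S + 6 = 5 S^{2} + 6 = 6 + 5 S^{2}$)
$K{\left(m \right)} = 5 m^{2}$ ($K{\left(m \right)} = 5 m m = 5 m^{2}$)
$z{\left(v \right)} = -8 + \sqrt{5 + v}$ ($z{\left(v \right)} = -8 + \sqrt{v + 5} = -8 + \sqrt{5 + v}$)
$\frac{1}{66 + z{\left(K{\left(V{\left(4 \right)} \right)} \right)}} \left(-119\right) = \frac{1}{66 - \left(8 - \sqrt{5 + 5 \left(6 + 5 \cdot 4^{2}\right)^{2}}\right)} \left(-119\right) = \frac{1}{66 - \left(8 - \sqrt{5 + 5 \left(6 + 5 \cdot 16\right)^{2}}\right)} \left(-119\right) = \frac{1}{66 - \left(8 - \sqrt{5 + 5 \left(6 + 80\right)^{2}}\right)} \left(-119\right) = \frac{1}{66 - \left(8 - \sqrt{5 + 5 \cdot 86^{2}}\right)} \left(-119\right) = \frac{1}{66 - \left(8 - \sqrt{5 + 5 \cdot 7396}\right)} \left(-119\right) = \frac{1}{66 - \left(8 - \sqrt{5 + 36980}\right)} \left(-119\right) = \frac{1}{66 - \left(8 - \sqrt{36985}\right)} \left(-119\right) = \frac{1}{58 + \sqrt{36985}} \left(-119\right) = - \frac{119}{58 + \sqrt{36985}}$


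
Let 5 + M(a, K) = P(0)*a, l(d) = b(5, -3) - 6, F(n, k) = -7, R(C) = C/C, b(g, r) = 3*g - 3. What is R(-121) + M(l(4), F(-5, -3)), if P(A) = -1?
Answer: -10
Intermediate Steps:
b(g, r) = -3 + 3*g
R(C) = 1
l(d) = 6 (l(d) = (-3 + 3*5) - 6 = (-3 + 15) - 6 = 12 - 6 = 6)
M(a, K) = -5 - a
R(-121) + M(l(4), F(-5, -3)) = 1 + (-5 - 1*6) = 1 + (-5 - 6) = 1 - 11 = -10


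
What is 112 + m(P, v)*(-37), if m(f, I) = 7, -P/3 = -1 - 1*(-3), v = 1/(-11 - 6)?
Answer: -147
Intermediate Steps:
v = -1/17 (v = 1/(-17) = -1/17 ≈ -0.058824)
P = -6 (P = -3*(-1 - 1*(-3)) = -3*(-1 + 3) = -3*2 = -6)
112 + m(P, v)*(-37) = 112 + 7*(-37) = 112 - 259 = -147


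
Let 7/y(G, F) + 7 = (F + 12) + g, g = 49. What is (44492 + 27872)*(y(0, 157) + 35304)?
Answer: 539050362964/211 ≈ 2.5547e+9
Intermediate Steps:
y(G, F) = 7/(54 + F) (y(G, F) = 7/(-7 + ((F + 12) + 49)) = 7/(-7 + ((12 + F) + 49)) = 7/(-7 + (61 + F)) = 7/(54 + F))
(44492 + 27872)*(y(0, 157) + 35304) = (44492 + 27872)*(7/(54 + 157) + 35304) = 72364*(7/211 + 35304) = 72364*(7449151/211) = 539050362964/211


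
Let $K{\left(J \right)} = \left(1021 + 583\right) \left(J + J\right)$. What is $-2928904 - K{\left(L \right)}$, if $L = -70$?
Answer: $-2704344$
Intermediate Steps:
$K{\left(J \right)} = 3208 J$ ($K{\left(J \right)} = 1604 \cdot 2 J = 3208 J$)
$-2928904 - K{\left(L \right)} = -2928904 - 3208 \left(-70\right) = -2928904 - -224560 = -2928904 + 224560 = -2704344$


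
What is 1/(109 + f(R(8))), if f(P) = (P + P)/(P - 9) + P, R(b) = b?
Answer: 1/101 ≈ 0.0099010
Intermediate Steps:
f(P) = P + 2*P/(-9 + P) (f(P) = (2*P)/(-9 + P) + P = 2*P/(-9 + P) + P = P + 2*P/(-9 + P))
1/(109 + f(R(8))) = 1/(109 + 8*(-7 + 8)/(-9 + 8)) = 1/(109 + 8*1/(-1)) = 1/(109 + 8*(-1)*1) = 1/(109 - 8) = 1/101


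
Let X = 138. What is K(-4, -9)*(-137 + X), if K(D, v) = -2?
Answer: -2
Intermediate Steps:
K(-4, -9)*(-137 + X) = -2*(-137 + 138) = -2*1 = -2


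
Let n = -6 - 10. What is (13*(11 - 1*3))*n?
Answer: -1664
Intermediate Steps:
n = -16
(13*(11 - 1*3))*n = (13*(11 - 1*3))*(-16) = (13*(11 - 3))*(-16) = (13*8)*(-16) = 104*(-16) = -1664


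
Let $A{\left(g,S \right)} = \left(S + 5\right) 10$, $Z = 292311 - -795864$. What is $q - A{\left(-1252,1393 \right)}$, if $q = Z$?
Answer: $1074195$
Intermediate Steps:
$Z = 1088175$ ($Z = 292311 + 795864 = 1088175$)
$A{\left(g,S \right)} = 50 + 10 S$ ($A{\left(g,S \right)} = \left(5 + S\right) 10 = 50 + 10 S$)
$q = 1088175$
$q - A{\left(-1252,1393 \right)} = 1088175 - \left(50 + 10 \cdot 1393\right) = 1088175 - \left(50 + 13930\right) = 1088175 - 13980 = 1074195$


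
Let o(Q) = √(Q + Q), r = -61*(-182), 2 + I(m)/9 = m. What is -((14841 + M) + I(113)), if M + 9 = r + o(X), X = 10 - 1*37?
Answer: -26933 - 3*I*√6 ≈ -26933.0 - 7.3485*I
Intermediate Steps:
I(m) = -18 + 9*m
r = 11102
X = -27 (X = 10 - 37 = -27)
o(Q) = √2*√Q (o(Q) = √(2*Q) = √2*√Q)
M = 11093 + 3*I*√6 (M = -9 + (11102 + √2*√(-27)) = -9 + (11102 + √2*(3*I*√3)) = -9 + (11102 + 3*I*√6) = 11093 + 3*I*√6 ≈ 11093.0 + 7.3485*I)
-((14841 + M) + I(113)) = -((14841 + (11093 + 3*I*√6)) + (-18 + 9*113)) = -((25934 + 3*I*√6) + (-18 + 1017)) = -((25934 + 3*I*√6) + 999) = -(26933 + 3*I*√6) = -26933 - 3*I*√6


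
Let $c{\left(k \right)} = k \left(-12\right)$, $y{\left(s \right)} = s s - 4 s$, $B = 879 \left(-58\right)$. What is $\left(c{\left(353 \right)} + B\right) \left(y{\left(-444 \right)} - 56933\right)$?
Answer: $-7839796422$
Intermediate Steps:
$B = -50982$
$y{\left(s \right)} = s^{2} - 4 s$
$c{\left(k \right)} = - 12 k$
$\left(c{\left(353 \right)} + B\right) \left(y{\left(-444 \right)} - 56933\right) = \left(\left(-12\right) 353 - 50982\right) \left(- 444 \left(-4 - 444\right) - 56933\right) = \left(-4236 - 50982\right) \left(\left(-444\right) \left(-448\right) - 56933\right) = - 55218 \left(198912 - 56933\right) = \left(-55218\right) 141979 = -7839796422$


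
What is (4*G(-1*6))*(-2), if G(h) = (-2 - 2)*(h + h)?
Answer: -384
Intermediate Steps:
G(h) = -8*h
(4*G(-1*6))*(-2) = (4*(-(-8)*6))*(-2) = (4*(-8*(-6)))*(-2) = (4*48)*(-2) = 192*(-2) = -384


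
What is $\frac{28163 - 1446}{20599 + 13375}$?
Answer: $\frac{26717}{33974} \approx 0.7864$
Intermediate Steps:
$\frac{28163 - 1446}{20599 + 13375} = \frac{26717}{33974}$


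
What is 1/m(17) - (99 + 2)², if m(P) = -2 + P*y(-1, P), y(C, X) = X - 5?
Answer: -2060601/202 ≈ -10201.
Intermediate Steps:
y(C, X) = -5 + X
m(P) = -2 + P*(-5 + P)
1/m(17) - (99 + 2)² = 1/(-2 + 17*(-5 + 17)) - (99 + 2)² = 1/(-2 + 17*12) - 1*101² = 1/(-2 + 204) - 1*10201 = 1/202 - 10201 = -2060601/202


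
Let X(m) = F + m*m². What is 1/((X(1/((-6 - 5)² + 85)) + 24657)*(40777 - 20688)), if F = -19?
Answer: 8741816/4326786148952201 ≈ 2.0204e-9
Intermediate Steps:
X(m) = -19 + m³ (X(m) = -19 + m*m² = -19 + m³)
1/((X(1/((-6 - 5)² + 85)) + 24657)*(40777 - 20688)) = 1/(((-19 + (1/((-6 - 5)² + 85))³) + 24657)*(40777 - 20688)) = 1/(((-19 + (1/((-11)² + 85))³) + 24657)*20089) = 1/(((-19 + (1/(121 + 85))³) + 24657)*20089) = 1/(((-19 + (1/206)³) + 24657)*20089) = 1/(((-19 + 1/8741816) + 24657)*20089) = 1/((-166094503/8741816 + 24657)*20089) = 1/((215380862609/8741816)*20089) = 1/(4326786148952201/8741816) = 8741816/4326786148952201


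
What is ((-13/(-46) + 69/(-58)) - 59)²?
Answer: 1596641764/444889 ≈ 3588.9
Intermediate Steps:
((-13/(-46) + 69/(-58)) - 59)² = ((-13*(-1/46) + 69*(-1/58)) - 59)² = ((13/46 - 69/58) - 59)² = (-605/667 - 59)² = (-39958/667)² = 1596641764/444889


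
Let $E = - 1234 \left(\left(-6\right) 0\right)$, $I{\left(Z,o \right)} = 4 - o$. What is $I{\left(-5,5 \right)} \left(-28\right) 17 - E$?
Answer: $476$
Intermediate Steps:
$E = 0$ ($E = \left(-1234\right) 0 = 0$)
$I{\left(-5,5 \right)} \left(-28\right) 17 - E = \left(4 - 5\right) \left(-28\right) 17 - 0 = \left(4 - 5\right) \left(-28\right) 17 + 0 = \left(-1\right) \left(-28\right) 17 + 0 = 28 \cdot 17 + 0 = 476 + 0 = 476$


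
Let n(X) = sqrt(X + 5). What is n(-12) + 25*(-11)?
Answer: -275 + I*sqrt(7) ≈ -275.0 + 2.6458*I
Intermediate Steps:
n(X) = sqrt(5 + X)
n(-12) + 25*(-11) = sqrt(5 - 12) + 25*(-11) = sqrt(-7) - 275 = I*sqrt(7) - 275 = -275 + I*sqrt(7)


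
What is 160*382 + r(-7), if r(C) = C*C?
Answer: 61169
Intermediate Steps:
r(C) = C**2
160*382 + r(-7) = 160*382 + (-7)**2 = 61120 + 49 = 61169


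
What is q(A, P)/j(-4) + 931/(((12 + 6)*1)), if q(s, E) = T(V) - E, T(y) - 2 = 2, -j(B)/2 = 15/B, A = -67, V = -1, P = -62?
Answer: 5447/90 ≈ 60.522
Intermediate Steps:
j(B) = -30/B
T(y) = 4 (T(y) = 2 + 2 = 4)
q(s, E) = 4 - E
q(A, P)/j(-4) + 931/(((12 + 6)*1)) = (4 - 1*(-62))/((-30/(-4))) + 931/(((12 + 6)*1)) = (4 + 62)/((-30*(-¼))) + 931/((18*1)) = 66/(15/2) + 931/18 = 66*(2/15) + 931*(1/18) = 44/5 + 931/18 = 5447/90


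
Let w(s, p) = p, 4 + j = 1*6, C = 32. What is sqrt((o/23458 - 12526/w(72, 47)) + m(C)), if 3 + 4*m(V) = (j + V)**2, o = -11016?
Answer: sqrt(25854741310697)/1102526 ≈ 4.6119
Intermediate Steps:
j = 2 (j = -4 + 1*6 = -4 + 6 = 2)
m(V) = -3/4 + (2 + V)**2/4
sqrt((o/23458 - 12526/w(72, 47)) + m(C)) = sqrt((-11016/23458 - 12526/47) + (-3/4 + (2 + 32)**2/4)) = sqrt((-11016*1/23458 - 12526*1/47) + (-3/4 + (1/4)*34**2)) = sqrt((-5508/11729 - 12526/47) + (-3/4 + (1/4)*1156)) = sqrt(-147176330/551263 + (-3/4 + 289)) = sqrt(-147176330/551263 + 1153/4) = sqrt(46900919/2205052) = sqrt(25854741310697)/1102526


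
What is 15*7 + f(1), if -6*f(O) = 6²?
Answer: 99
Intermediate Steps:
f(O) = -6 (f(O) = -⅙*6² = -⅙*36 = -6)
15*7 + f(1) = 15*7 - 6 = 105 - 6 = 99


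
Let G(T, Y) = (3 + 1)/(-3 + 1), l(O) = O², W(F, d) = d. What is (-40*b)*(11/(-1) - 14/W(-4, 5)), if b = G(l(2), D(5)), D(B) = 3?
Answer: -1104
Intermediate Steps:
G(T, Y) = -2 (G(T, Y) = 4/(-2) = 4*(-½) = -2)
b = -2
(-40*b)*(11/(-1) - 14/W(-4, 5)) = (-40*(-2))*(11/(-1) - 14/5) = 80*(11*(-1) - 14*⅕) = 80*(-11 - 14/5) = 80*(-69/5) = -1104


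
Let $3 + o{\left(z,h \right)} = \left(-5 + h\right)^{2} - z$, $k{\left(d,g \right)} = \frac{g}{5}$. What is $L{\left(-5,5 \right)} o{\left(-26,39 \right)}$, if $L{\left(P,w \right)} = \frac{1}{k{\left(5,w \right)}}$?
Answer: $1179$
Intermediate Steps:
$k{\left(d,g \right)} = \frac{g}{5}$ ($k{\left(d,g \right)} = g \frac{1}{5} = \frac{g}{5}$)
$o{\left(z,h \right)} = -3 + \left(-5 + h\right)^{2} - z$ ($o{\left(z,h \right)} = -3 - \left(z - \left(-5 + h\right)^{2}\right) = -3 + \left(-5 + h\right)^{2} - z$)
$L{\left(P,w \right)} = \frac{5}{w}$ ($L{\left(P,w \right)} = \frac{1}{\frac{1}{5} w} = \frac{5}{w}$)
$L{\left(-5,5 \right)} o{\left(-26,39 \right)} = \frac{5}{5} \left(-3 + \left(-5 + 39\right)^{2} - -26\right) = 5 \cdot \frac{1}{5} \left(-3 + 34^{2} + 26\right) = 1 \left(-3 + 1156 + 26\right) = 1 \cdot 1179 = 1179$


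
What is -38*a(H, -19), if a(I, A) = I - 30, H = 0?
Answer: 1140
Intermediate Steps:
a(I, A) = -30 + I
-38*a(H, -19) = -38*(-30 + 0) = -38*(-30) = 1140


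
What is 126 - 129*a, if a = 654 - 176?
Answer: -61536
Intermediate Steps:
a = 478
126 - 129*a = 126 - 129*478 = 126 - 61662 = -61536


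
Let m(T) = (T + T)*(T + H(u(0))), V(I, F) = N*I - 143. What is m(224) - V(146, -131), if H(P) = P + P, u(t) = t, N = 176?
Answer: 74799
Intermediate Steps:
H(P) = 2*P
V(I, F) = -143 + 176*I (V(I, F) = 176*I - 143 = -143 + 176*I)
m(T) = 2*T² (m(T) = (T + T)*(T + 2*0) = (2*T)*(T + 0) = (2*T)*T = 2*T²)
m(224) - V(146, -131) = 2*224² - (-143 + 176*146) = 2*50176 - (-143 + 25696) = 100352 - 1*25553 = 100352 - 25553 = 74799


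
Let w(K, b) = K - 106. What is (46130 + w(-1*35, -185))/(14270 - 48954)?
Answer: -45989/34684 ≈ -1.3259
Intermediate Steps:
w(K, b) = -106 + K
(46130 + w(-1*35, -185))/(14270 - 48954) = (46130 + (-106 - 1*35))/(14270 - 48954) = (46130 + (-106 - 35))/(-34684) = (46130 - 141)*(-1/34684) = 45989*(-1/34684) = -45989/34684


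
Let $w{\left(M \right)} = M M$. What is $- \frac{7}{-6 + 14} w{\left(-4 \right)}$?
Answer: $-14$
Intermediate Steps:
$w{\left(M \right)} = M^{2}$
$- \frac{7}{-6 + 14} w{\left(-4 \right)} = - \frac{7}{-6 + 14} \left(-4\right)^{2} = - \frac{7}{8} \cdot 16 = \left(-7\right) \frac{1}{8} \cdot 16 = \left(- \frac{7}{8}\right) 16 = -14$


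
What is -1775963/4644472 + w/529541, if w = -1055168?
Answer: -834449064897/351348335336 ≈ -2.3750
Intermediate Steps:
-1775963/4644472 + w/529541 = -1775963/4644472 - 1055168/529541 = -1775963*1/4644472 - 1055168*1/529541 = -253709/663496 - 1055168/529541 = -834449064897/351348335336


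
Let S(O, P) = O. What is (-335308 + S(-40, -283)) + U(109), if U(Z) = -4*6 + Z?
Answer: -335263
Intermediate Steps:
U(Z) = -24 + Z
(-335308 + S(-40, -283)) + U(109) = (-335308 - 40) + (-24 + 109) = -335348 + 85 = -335263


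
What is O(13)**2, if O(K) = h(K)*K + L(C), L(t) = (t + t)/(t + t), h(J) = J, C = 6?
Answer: 28900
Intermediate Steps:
L(t) = 1 (L(t) = (2*t)/((2*t)) = (2*t)*(1/(2*t)) = 1)
O(K) = 1 + K**2 (O(K) = K*K + 1 = K**2 + 1 = 1 + K**2)
O(13)**2 = (1 + 13**2)**2 = (1 + 169)**2 = 170**2 = 28900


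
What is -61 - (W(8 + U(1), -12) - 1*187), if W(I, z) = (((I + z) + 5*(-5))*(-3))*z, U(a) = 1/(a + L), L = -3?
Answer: 1188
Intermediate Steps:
U(a) = 1/(-3 + a) (U(a) = 1/(a - 3) = 1/(-3 + a))
W(I, z) = z*(75 - 3*I - 3*z) (W(I, z) = (((I + z) - 25)*(-3))*z = ((-25 + I + z)*(-3))*z = (75 - 3*I - 3*z)*z = z*(75 - 3*I - 3*z))
-61 - (W(8 + U(1), -12) - 1*187) = -61 - (3*(-12)*(25 - (8 + 1/(-3 + 1)) - 1*(-12)) - 1*187) = -61 - (3*(-12)*(25 - (8 + 1/(-2)) + 12) - 187) = -61 - (3*(-12)*(25 - (8 - 1/2) + 12) - 187) = -61 - (3*(-12)*(25 - 1*15/2 + 12) - 187) = -61 - (3*(-12)*(25 - 15/2 + 12) - 187) = -61 - (3*(-12)*(59/2) - 187) = -61 - (-1062 - 187) = -61 - 1*(-1249) = -61 + 1249 = 1188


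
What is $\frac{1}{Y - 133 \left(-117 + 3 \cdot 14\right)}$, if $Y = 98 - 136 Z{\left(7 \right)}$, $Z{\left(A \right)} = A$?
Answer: $\frac{1}{9121} \approx 0.00010964$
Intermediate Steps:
$Y = -854$ ($Y = 98 - 952 = -854$)
$\frac{1}{Y - 133 \left(-117 + 3 \cdot 14\right)} = \frac{1}{-854 - 133 \left(-117 + 3 \cdot 14\right)} = \frac{1}{-854 - 133 \left(-117 + 42\right)} = \frac{1}{-854 - -9975} = \frac{1}{-854 + 9975} = \frac{1}{9121}$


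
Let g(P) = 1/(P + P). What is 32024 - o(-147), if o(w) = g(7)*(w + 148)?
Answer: 448335/14 ≈ 32024.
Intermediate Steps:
g(P) = 1/(2*P)
o(w) = 74/7 + w/14 (o(w) = ((½)/7)*(w + 148) = ((½)*(⅐))*(148 + w) = (148 + w)/14 = 74/7 + w/14)
32024 - o(-147) = 32024 - (74/7 + (1/14)*(-147)) = 32024 - (74/7 - 21/2) = 32024 - 1*1/14 = 32024 - 1/14 = 448335/14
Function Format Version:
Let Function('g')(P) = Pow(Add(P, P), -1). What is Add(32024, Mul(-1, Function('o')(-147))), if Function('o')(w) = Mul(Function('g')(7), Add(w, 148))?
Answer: Rational(448335, 14) ≈ 32024.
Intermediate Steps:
Function('g')(P) = Mul(Rational(1, 2), Pow(P, -1)) (Function('g')(P) = Pow(Mul(2, P), -1) = Mul(Rational(1, 2), Pow(P, -1)))
Function('o')(w) = Add(Rational(74, 7), Mul(Rational(1, 14), w)) (Function('o')(w) = Mul(Mul(Rational(1, 2), Pow(7, -1)), Add(w, 148)) = Mul(Mul(Rational(1, 2), Rational(1, 7)), Add(148, w)) = Mul(Rational(1, 14), Add(148, w)) = Add(Rational(74, 7), Mul(Rational(1, 14), w)))
Add(32024, Mul(-1, Function('o')(-147))) = Add(32024, Mul(-1, Add(Rational(74, 7), Mul(Rational(1, 14), -147)))) = Add(32024, Mul(-1, Add(Rational(74, 7), Rational(-21, 2)))) = Add(32024, Mul(-1, Rational(1, 14))) = Add(32024, Rational(-1, 14)) = Rational(448335, 14)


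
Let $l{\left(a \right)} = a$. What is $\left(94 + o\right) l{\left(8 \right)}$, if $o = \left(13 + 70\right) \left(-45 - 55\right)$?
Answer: $-65648$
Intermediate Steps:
$o = -8300$ ($o = 83 \left(-100\right) = -8300$)
$\left(94 + o\right) l{\left(8 \right)} = \left(94 - 8300\right) 8 = \left(-8206\right) 8 = -65648$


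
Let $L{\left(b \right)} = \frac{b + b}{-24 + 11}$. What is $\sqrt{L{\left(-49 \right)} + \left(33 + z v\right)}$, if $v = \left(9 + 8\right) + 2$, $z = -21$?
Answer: $\frac{2 i \sqrt{15145}}{13} \approx 18.933 i$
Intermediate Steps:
$v = 19$ ($v = 17 + 2 = 19$)
$L{\left(b \right)} = - \frac{2 b}{13}$ ($L{\left(b \right)} = \frac{2 b}{-13} = 2 b \left(- \frac{1}{13}\right) = - \frac{2 b}{13}$)
$\sqrt{L{\left(-49 \right)} + \left(33 + z v\right)} = \sqrt{\left(- \frac{2}{13}\right) \left(-49\right) + \left(33 - 399\right)} = \sqrt{\frac{98}{13} + \left(33 - 399\right)} = \sqrt{\frac{98}{13} - 366} = \sqrt{- \frac{4660}{13}} = \frac{2 i \sqrt{15145}}{13}$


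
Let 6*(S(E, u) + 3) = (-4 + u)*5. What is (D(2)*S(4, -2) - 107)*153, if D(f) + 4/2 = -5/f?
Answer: -10863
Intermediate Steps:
D(f) = -2 - 5/f
S(E, u) = -19/3 + 5*u/6 (S(E, u) = -3 + ((-4 + u)*5)/6 = -3 + (-20 + 5*u)/6 = -3 + (-10/3 + 5*u/6) = -19/3 + 5*u/6)
(D(2)*S(4, -2) - 107)*153 = ((-2 - 5/2)*(-19/3 + (5/6)*(-2)) - 107)*153 = ((-2 - 5*1/2)*(-19/3 - 5/3) - 107)*153 = ((-2 - 5/2)*(-8) - 107)*153 = (-9/2*(-8) - 107)*153 = (36 - 107)*153 = -71*153 = -10863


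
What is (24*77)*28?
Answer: 51744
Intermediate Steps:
(24*77)*28 = 1848*28 = 51744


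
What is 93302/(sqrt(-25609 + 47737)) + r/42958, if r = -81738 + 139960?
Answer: 29111/21479 + 46651*sqrt(1383)/2766 ≈ 628.58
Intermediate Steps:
r = 58222
93302/(sqrt(-25609 + 47737)) + r/42958 = 93302/(sqrt(-25609 + 47737)) + 58222/42958 = 93302/(sqrt(22128)) + 58222*(1/42958) = 93302/((4*sqrt(1383))) + 29111/21479 = 93302*(sqrt(1383)/5532) + 29111/21479 = 46651*sqrt(1383)/2766 + 29111/21479 = 29111/21479 + 46651*sqrt(1383)/2766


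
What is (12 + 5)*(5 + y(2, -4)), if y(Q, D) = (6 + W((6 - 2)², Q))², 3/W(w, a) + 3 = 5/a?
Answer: 85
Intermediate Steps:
W(w, a) = 3/(-3 + 5/a)
y(Q, D) = (6 - 3*Q/(-5 + 3*Q))²
(12 + 5)*(5 + y(2, -4)) = (12 + 5)*(5 + 225*(2 - 1*2)²/(-5 + 3*2)²) = 17*(5 + 225*(2 - 2)²/(-5 + 6)²) = 17*(5 + 225*0²/1²) = 17*(5 + 225*1*0) = 17*(5 + 0) = 17*5 = 85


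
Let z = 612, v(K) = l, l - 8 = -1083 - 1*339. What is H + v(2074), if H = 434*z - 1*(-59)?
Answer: 264253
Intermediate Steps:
l = -1414 (l = 8 + (-1083 - 1*339) = 8 + (-1083 - 339) = 8 - 1422 = -1414)
v(K) = -1414
H = 265667 (H = 434*612 - 1*(-59) = 265608 + 59 = 265667)
H + v(2074) = 265667 - 1414 = 264253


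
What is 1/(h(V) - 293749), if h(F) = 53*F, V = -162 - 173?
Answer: -1/311504 ≈ -3.2102e-6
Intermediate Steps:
V = -335
1/(h(V) - 293749) = 1/(53*(-335) - 293749) = 1/(-17755 - 293749) = 1/(-311504) = -1/311504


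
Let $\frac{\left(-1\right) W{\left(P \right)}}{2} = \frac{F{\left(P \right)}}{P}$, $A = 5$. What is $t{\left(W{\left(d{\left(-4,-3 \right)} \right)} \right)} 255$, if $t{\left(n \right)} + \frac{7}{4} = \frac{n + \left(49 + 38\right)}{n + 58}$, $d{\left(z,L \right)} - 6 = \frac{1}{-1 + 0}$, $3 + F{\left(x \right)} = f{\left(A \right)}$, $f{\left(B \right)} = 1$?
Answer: $- \frac{12835}{196} \approx -65.485$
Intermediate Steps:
$F{\left(x \right)} = -2$ ($F{\left(x \right)} = -3 + 1 = -2$)
$d{\left(z,L \right)} = 5$ ($d{\left(z,L \right)} = 6 + \frac{1}{-1 + 0} = 6 + \frac{1}{-1} = 6 - 1 = 5$)
$W{\left(P \right)} = \frac{4}{P}$ ($W{\left(P \right)} = - 2 \left(- \frac{2}{P}\right) = \frac{4}{P}$)
$t{\left(n \right)} = - \frac{7}{4} + \frac{87 + n}{58 + n}$ ($t{\left(n \right)} = - \frac{7}{4} + \frac{n + \left(49 + 38\right)}{n + 58} = - \frac{7}{4} + \frac{n + 87}{58 + n} = - \frac{7}{4} + \frac{87 + n}{58 + n}$)
$t{\left(W{\left(d{\left(-4,-3 \right)} \right)} \right)} 255 = \frac{-58 - 3 \cdot \frac{4}{5}}{4 \left(58 + \frac{4}{5}\right)} 255 = \frac{-58 - 3 \cdot 4 \cdot \frac{1}{5}}{4 \left(58 + 4 \cdot \frac{1}{5}\right)} 255 = \frac{-58 - \frac{12}{5}}{4 \left(58 + \frac{4}{5}\right)} 255 = \frac{-58 - \frac{12}{5}}{4 \cdot \frac{294}{5}} \cdot 255 = \frac{1}{4} \cdot \frac{5}{294} \left(- \frac{302}{5}\right) 255 = \left(- \frac{151}{588}\right) 255 = - \frac{12835}{196}$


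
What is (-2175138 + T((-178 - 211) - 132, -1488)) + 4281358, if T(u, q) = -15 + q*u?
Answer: 2881453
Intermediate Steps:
(-2175138 + T((-178 - 211) - 132, -1488)) + 4281358 = (-2175138 + (-15 - 1488*((-178 - 211) - 132))) + 4281358 = (-2175138 + (-15 - 1488*(-389 - 132))) + 4281358 = (-2175138 + (-15 - 1488*(-521))) + 4281358 = (-2175138 + (-15 + 775248)) + 4281358 = (-2175138 + 775233) + 4281358 = -1399905 + 4281358 = 2881453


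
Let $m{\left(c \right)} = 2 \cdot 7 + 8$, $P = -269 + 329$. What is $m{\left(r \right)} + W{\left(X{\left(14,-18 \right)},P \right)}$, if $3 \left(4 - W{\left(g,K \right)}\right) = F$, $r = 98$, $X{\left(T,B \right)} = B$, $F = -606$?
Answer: $228$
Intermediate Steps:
$P = 60$
$m{\left(c \right)} = 22$ ($m{\left(c \right)} = 14 + 8 = 22$)
$W{\left(g,K \right)} = 206$ ($W{\left(g,K \right)} = 4 - -202 = 4 + 202 = 206$)
$m{\left(r \right)} + W{\left(X{\left(14,-18 \right)},P \right)} = 22 + 206 = 228$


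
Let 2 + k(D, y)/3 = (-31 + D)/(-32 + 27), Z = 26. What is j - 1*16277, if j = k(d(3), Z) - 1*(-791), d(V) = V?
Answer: -77376/5 ≈ -15475.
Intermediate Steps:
k(D, y) = 63/5 - 3*D/5 (k(D, y) = -6 + 3*((-31 + D)/(-32 + 27)) = -6 + 3*((-31 + D)/(-5)) = -6 + 3*((-31 + D)*(-⅕)) = -6 + 3*(31/5 - D/5) = -6 + (93/5 - 3*D/5) = 63/5 - 3*D/5)
j = 4009/5 (j = (63/5 - ⅗*3) - 1*(-791) = (63/5 - 9/5) + 791 = 54/5 + 791 = 4009/5 ≈ 801.80)
j - 1*16277 = 4009/5 - 1*16277 = 4009/5 - 16277 = -77376/5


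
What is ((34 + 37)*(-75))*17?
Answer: -90525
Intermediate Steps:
((34 + 37)*(-75))*17 = (71*(-75))*17 = -5325*17 = -90525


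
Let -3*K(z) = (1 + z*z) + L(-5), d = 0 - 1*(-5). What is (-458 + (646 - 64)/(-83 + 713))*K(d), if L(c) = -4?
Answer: 1055846/315 ≈ 3351.9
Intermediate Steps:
d = 5 (d = 0 + 5 = 5)
K(z) = 1 - z²/3 (K(z) = -((1 + z*z) - 4)/3 = -((1 + z²) - 4)/3 = -(-3 + z²)/3 = 1 - z²/3)
(-458 + (646 - 64)/(-83 + 713))*K(d) = (-458 + (646 - 64)/(-83 + 713))*(1 - ⅓*5²) = (-458 + 582/630)*(1 - ⅓*25) = (-458 + 582*(1/630))*(1 - 25/3) = (-458 + 97/105)*(-22/3) = -47993/105*(-22/3) = 1055846/315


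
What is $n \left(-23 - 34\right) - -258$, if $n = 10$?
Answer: $-312$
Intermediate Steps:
$n \left(-23 - 34\right) - -258 = 10 \left(-23 - 34\right) - -258 = 10 \left(-57\right) + 258 = -570 + 258 = -312$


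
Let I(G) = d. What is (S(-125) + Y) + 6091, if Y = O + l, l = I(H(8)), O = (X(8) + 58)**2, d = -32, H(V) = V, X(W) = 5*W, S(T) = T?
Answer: 15538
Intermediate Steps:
I(G) = -32
O = 9604 (O = (5*8 + 58)**2 = (40 + 58)**2 = 98**2 = 9604)
l = -32
Y = 9572 (Y = 9604 - 32 = 9572)
(S(-125) + Y) + 6091 = (-125 + 9572) + 6091 = 9447 + 6091 = 15538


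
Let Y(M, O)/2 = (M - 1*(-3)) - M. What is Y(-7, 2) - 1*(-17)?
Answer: 23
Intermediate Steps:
Y(M, O) = 6 (Y(M, O) = 2*((M - 1*(-3)) - M) = 2*((M + 3) - M) = 2*((3 + M) - M) = 2*3 = 6)
Y(-7, 2) - 1*(-17) = 6 - 1*(-17) = 6 + 17 = 23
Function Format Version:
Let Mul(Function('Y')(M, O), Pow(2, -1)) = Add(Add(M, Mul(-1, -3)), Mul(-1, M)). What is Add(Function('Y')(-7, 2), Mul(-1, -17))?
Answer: 23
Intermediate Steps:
Function('Y')(M, O) = 6 (Function('Y')(M, O) = Mul(2, Add(Add(M, Mul(-1, -3)), Mul(-1, M))) = Mul(2, Add(Add(M, 3), Mul(-1, M))) = Mul(2, Add(Add(3, M), Mul(-1, M))) = Mul(2, 3) = 6)
Add(Function('Y')(-7, 2), Mul(-1, -17)) = Add(6, Mul(-1, -17)) = Add(6, 17) = 23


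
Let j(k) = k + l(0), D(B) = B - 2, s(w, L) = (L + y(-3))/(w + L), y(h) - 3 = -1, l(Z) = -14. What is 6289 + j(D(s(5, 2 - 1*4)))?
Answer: 6273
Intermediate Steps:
y(h) = 2 (y(h) = 3 - 1 = 2)
s(w, L) = (2 + L)/(L + w) (s(w, L) = (L + 2)/(w + L) = (2 + L)/(L + w))
D(B) = -2 + B
j(k) = -14 + k (j(k) = k - 14 = -14 + k)
6289 + j(D(s(5, 2 - 1*4))) = 6289 + (-14 + (-2 + (2 + (2 - 1*4))/((2 - 1*4) + 5))) = 6289 + (-14 + (-2 + (2 + (2 - 4))/((2 - 4) + 5))) = 6289 + (-14 + (-2 + (2 - 2)/(-2 + 5))) = 6289 + (-14 + (-2 + 0/3)) = 6289 + (-14 + (-2 + (⅓)*0)) = 6289 + (-14 + (-2 + 0)) = 6289 + (-14 - 2) = 6289 - 16 = 6273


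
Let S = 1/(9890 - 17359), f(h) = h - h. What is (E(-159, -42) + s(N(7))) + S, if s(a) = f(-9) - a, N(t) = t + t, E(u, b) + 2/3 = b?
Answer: -1269733/22407 ≈ -56.667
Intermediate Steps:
E(u, b) = -⅔ + b
f(h) = 0
N(t) = 2*t
s(a) = -a (s(a) = 0 - a = -a)
S = -1/7469 (S = 1/(-7469) = -1/7469 ≈ -0.00013389)
(E(-159, -42) + s(N(7))) + S = ((-⅔ - 42) - 2*7) - 1/7469 = (-128/3 - 1*14) - 1/7469 = (-128/3 - 14) - 1/7469 = -170/3 - 1/7469 = -1269733/22407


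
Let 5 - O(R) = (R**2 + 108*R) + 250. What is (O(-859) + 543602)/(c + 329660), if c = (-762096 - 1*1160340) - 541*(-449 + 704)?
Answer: 101752/1730731 ≈ 0.058791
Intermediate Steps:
O(R) = -245 - R**2 - 108*R (O(R) = 5 - ((R**2 + 108*R) + 250) = 5 - (250 + R**2 + 108*R) = 5 + (-250 - R**2 - 108*R) = -245 - R**2 - 108*R)
c = -2060391 (c = (-762096 - 1160340) - 541*255 = -1922436 - 1*137955 = -1922436 - 137955 = -2060391)
(O(-859) + 543602)/(c + 329660) = ((-245 - 1*(-859)**2 - 108*(-859)) + 543602)/(-2060391 + 329660) = ((-245 - 1*737881 + 92772) + 543602)/(-1730731) = ((-245 - 737881 + 92772) + 543602)*(-1/1730731) = (-645354 + 543602)*(-1/1730731) = -101752*(-1/1730731) = 101752/1730731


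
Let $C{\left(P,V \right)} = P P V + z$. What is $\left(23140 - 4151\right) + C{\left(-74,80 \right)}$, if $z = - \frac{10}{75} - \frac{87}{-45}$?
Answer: $\frac{2285354}{5} \approx 4.5707 \cdot 10^{5}$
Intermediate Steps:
$z = \frac{9}{5}$ ($z = \left(-10\right) \frac{1}{75} - - \frac{29}{15} = - \frac{2}{15} + \frac{29}{15} = \frac{9}{5} \approx 1.8$)
$C{\left(P,V \right)} = \frac{9}{5} + V P^{2}$ ($C{\left(P,V \right)} = P P V + \frac{9}{5} = P^{2} V + \frac{9}{5} = V P^{2} + \frac{9}{5} = \frac{9}{5} + V P^{2}$)
$\left(23140 - 4151\right) + C{\left(-74,80 \right)} = \left(23140 - 4151\right) + \left(\frac{9}{5} + 80 \left(-74\right)^{2}\right) = 18989 + \left(\frac{9}{5} + 80 \cdot 5476\right) = 18989 + \left(\frac{9}{5} + 438080\right) = 18989 + \frac{2190409}{5} = \frac{2285354}{5}$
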